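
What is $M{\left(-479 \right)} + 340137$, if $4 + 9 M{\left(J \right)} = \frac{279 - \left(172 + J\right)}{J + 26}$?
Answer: $\frac{1386736151}{4077} \approx 3.4014 \cdot 10^{5}$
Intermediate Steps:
$M{\left(J \right)} = - \frac{4}{9} + \frac{107 - J}{9 \left(26 + J\right)}$ ($M{\left(J \right)} = - \frac{4}{9} + \frac{\left(279 - \left(172 + J\right)\right) \frac{1}{J + 26}}{9} = - \frac{4}{9} + \frac{\left(107 - J\right) \frac{1}{26 + J}}{9} = - \frac{4}{9} + \frac{\frac{1}{26 + J} \left(107 - J\right)}{9} = - \frac{4}{9} + \frac{107 - J}{9 \left(26 + J\right)}$)
$M{\left(-479 \right)} + 340137 = \frac{3 - -2395}{9 \left(26 - 479\right)} + 340137 = \frac{3 + 2395}{9 \left(-453\right)} + 340137 = \frac{1}{9} \left(- \frac{1}{453}\right) 2398 + 340137 = - \frac{2398}{4077} + 340137 = \frac{1386736151}{4077}$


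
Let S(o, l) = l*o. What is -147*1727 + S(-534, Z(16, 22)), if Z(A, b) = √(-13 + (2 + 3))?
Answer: -253869 - 1068*I*√2 ≈ -2.5387e+5 - 1510.4*I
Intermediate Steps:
Z(A, b) = 2*I*√2 (Z(A, b) = √(-13 + 5) = √(-8) = 2*I*√2)
-147*1727 + S(-534, Z(16, 22)) = -147*1727 + (2*I*√2)*(-534) = -253869 - 1068*I*√2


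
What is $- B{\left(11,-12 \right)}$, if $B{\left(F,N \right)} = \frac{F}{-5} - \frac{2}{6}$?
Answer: $\frac{38}{15} \approx 2.5333$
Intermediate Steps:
$B{\left(F,N \right)} = - \frac{1}{3} - \frac{F}{5}$ ($B{\left(F,N \right)} = F \left(- \frac{1}{5}\right) - \frac{1}{3} = - \frac{F}{5} - \frac{1}{3} = - \frac{1}{3} - \frac{F}{5}$)
$- B{\left(11,-12 \right)} = - (- \frac{1}{3} - \frac{11}{5}) = \left(-1\right) \left(- \frac{38}{15}\right) = \frac{38}{15}$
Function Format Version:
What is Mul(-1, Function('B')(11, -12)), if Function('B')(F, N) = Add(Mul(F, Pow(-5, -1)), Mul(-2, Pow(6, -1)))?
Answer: Rational(38, 15) ≈ 2.5333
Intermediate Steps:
Function('B')(F, N) = Add(Rational(-1, 3), Mul(Rational(-1, 5), F)) (Function('B')(F, N) = Add(Mul(F, Rational(-1, 5)), Mul(-2, Rational(1, 6))) = Add(Mul(Rational(-1, 5), F), Rational(-1, 3)) = Add(Rational(-1, 3), Mul(Rational(-1, 5), F)))
Mul(-1, Function('B')(11, -12)) = Mul(-1, Add(Rational(-1, 3), Mul(Rational(-1, 5), 11))) = Mul(-1, Add(Rational(-1, 3), Rational(-11, 5))) = Mul(-1, Rational(-38, 15)) = Rational(38, 15)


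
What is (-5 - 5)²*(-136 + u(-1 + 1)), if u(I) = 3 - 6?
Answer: -13900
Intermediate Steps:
u(I) = -3
(-5 - 5)²*(-136 + u(-1 + 1)) = (-5 - 5)²*(-136 - 3) = (-10)²*(-139) = 100*(-139) = -13900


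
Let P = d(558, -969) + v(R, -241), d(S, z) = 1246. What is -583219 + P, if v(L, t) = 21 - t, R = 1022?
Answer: -581711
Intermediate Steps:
P = 1508 (P = 1246 + (21 - 1*(-241)) = 1246 + (21 + 241) = 1246 + 262 = 1508)
-583219 + P = -583219 + 1508 = -581711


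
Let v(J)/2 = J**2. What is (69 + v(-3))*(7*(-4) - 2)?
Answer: -2610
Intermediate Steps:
v(J) = 2*J**2
(69 + v(-3))*(7*(-4) - 2) = (69 + 2*(-3)**2)*(7*(-4) - 2) = (69 + 2*9)*(-28 - 2) = (69 + 18)*(-30) = 87*(-30) = -2610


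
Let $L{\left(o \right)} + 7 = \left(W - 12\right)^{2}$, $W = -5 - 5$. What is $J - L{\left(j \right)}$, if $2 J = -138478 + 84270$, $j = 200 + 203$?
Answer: $-27581$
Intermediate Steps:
$j = 403$
$W = -10$ ($W = -5 - 5 = -10$)
$J = -27104$ ($J = \frac{-138478 + 84270}{2} = \frac{1}{2} \left(-54208\right) = -27104$)
$L{\left(o \right)} = 477$ ($L{\left(o \right)} = -7 + \left(-10 - 12\right)^{2} = -7 + \left(-22\right)^{2} = -7 + 484 = 477$)
$J - L{\left(j \right)} = -27104 - 477 = -27581$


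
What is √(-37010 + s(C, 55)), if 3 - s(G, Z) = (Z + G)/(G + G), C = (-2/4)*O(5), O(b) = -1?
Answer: 5*I*√5930/2 ≈ 192.52*I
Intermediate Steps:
C = ½ (C = (-2/4)*(-1) = ((¼)*(-2))*(-1) = -½*(-1) = ½ ≈ 0.50000)
s(G, Z) = 3 - (G + Z)/(2*G) (s(G, Z) = 3 - (Z + G)/(G + G) = 3 - (G + Z)/(2*G))
√(-37010 + s(C, 55)) = √(-37010 + (-1*55 + 5*(½))/(2*(½))) = √(-37010 + (½)*2*(-55 + 5/2)) = √(-37010 + (½)*2*(-105/2)) = √(-37010 - 105/2) = √(-74125/2) = 5*I*√5930/2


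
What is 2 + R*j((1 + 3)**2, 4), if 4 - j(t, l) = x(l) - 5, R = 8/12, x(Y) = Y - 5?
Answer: 26/3 ≈ 8.6667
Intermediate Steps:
x(Y) = -5 + Y
R = 2/3 (R = 8*(1/12) = 2/3 ≈ 0.66667)
j(t, l) = 14 - l (j(t, l) = 4 - ((-5 + l) - 5) = 4 - (-10 + l) = 4 + (10 - l) = 14 - l)
2 + R*j((1 + 3)**2, 4) = 2 + 2*(14 - 1*4)/3 = 2 + 2*(14 - 4)/3 = 2 + (2/3)*10 = 2 + 20/3 = 26/3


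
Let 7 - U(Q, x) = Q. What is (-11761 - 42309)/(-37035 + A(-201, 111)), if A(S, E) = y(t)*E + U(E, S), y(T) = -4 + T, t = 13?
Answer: 5407/3614 ≈ 1.4961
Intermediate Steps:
U(Q, x) = 7 - Q
A(S, E) = 7 + 8*E (A(S, E) = (-4 + 13)*E + (7 - E) = 9*E + (7 - E) = 7 + 8*E)
(-11761 - 42309)/(-37035 + A(-201, 111)) = (-11761 - 42309)/(-37035 + (7 + 8*111)) = -54070/(-37035 + (7 + 888)) = -54070/(-37035 + 895) = -54070/(-36140) = -54070*(-1/36140) = 5407/3614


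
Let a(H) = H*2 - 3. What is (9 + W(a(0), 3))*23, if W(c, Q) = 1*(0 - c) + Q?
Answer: 345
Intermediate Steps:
a(H) = -3 + 2*H (a(H) = 2*H - 3 = -3 + 2*H)
W(c, Q) = Q - c (W(c, Q) = 1*(-c) + Q = -c + Q = Q - c)
(9 + W(a(0), 3))*23 = (9 + (3 - (-3 + 2*0)))*23 = (9 + (3 - (-3 + 0)))*23 = (9 + (3 - 1*(-3)))*23 = (9 + (3 + 3))*23 = (9 + 6)*23 = 15*23 = 345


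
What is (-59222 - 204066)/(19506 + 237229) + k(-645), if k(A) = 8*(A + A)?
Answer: -2649768488/256735 ≈ -10321.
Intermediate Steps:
k(A) = 16*A (k(A) = 8*(2*A) = 16*A)
(-59222 - 204066)/(19506 + 237229) + k(-645) = (-59222 - 204066)/(19506 + 237229) + 16*(-645) = -263288/256735 - 10320 = -2649768488/256735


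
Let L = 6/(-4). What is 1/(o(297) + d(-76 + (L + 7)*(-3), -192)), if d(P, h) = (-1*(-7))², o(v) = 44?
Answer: 1/93 ≈ 0.010753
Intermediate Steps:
L = -3/2 (L = 6*(-¼) = -3/2 ≈ -1.5000)
d(P, h) = 49 (d(P, h) = 7² = 49)
1/(o(297) + d(-76 + (L + 7)*(-3), -192)) = 1/(44 + 49) = 1/93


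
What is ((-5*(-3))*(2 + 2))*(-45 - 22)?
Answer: -4020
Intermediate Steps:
((-5*(-3))*(2 + 2))*(-45 - 22) = (15*4)*(-67) = 60*(-67) = -4020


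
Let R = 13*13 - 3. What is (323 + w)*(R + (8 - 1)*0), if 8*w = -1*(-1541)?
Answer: 342375/4 ≈ 85594.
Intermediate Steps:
R = 166 (R = 169 - 3 = 166)
w = 1541/8 (w = (-1*(-1541))/8 = (⅛)*1541 = 1541/8 ≈ 192.63)
(323 + w)*(R + (8 - 1)*0) = (323 + 1541/8)*(166 + (8 - 1)*0) = 4125*(166 + 7*0)/8 = 4125*(166 + 0)/8 = (4125/8)*166 = 342375/4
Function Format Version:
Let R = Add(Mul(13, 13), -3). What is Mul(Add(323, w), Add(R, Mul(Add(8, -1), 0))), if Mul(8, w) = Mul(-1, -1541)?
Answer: Rational(342375, 4) ≈ 85594.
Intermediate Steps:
R = 166 (R = Add(169, -3) = 166)
w = Rational(1541, 8) (w = Mul(Rational(1, 8), Mul(-1, -1541)) = Mul(Rational(1, 8), 1541) = Rational(1541, 8) ≈ 192.63)
Mul(Add(323, w), Add(R, Mul(Add(8, -1), 0))) = Mul(Add(323, Rational(1541, 8)), Add(166, Mul(Add(8, -1), 0))) = Mul(Rational(4125, 8), Add(166, Mul(7, 0))) = Mul(Rational(4125, 8), Add(166, 0)) = Mul(Rational(4125, 8), 166) = Rational(342375, 4)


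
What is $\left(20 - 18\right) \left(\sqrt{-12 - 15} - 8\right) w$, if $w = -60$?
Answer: $960 - 360 i \sqrt{3} \approx 960.0 - 623.54 i$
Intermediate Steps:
$\left(20 - 18\right) \left(\sqrt{-12 - 15} - 8\right) w = \left(20 - 18\right) \left(\sqrt{-12 - 15} - 8\right) \left(-60\right) = 2 \left(\sqrt{-27} - 8\right) \left(-60\right) = 2 \left(3 i \sqrt{3} - 8\right) \left(-60\right) = 2 \left(-8 + 3 i \sqrt{3}\right) \left(-60\right) = \left(-16 + 6 i \sqrt{3}\right) \left(-60\right) = 960 - 360 i \sqrt{3}$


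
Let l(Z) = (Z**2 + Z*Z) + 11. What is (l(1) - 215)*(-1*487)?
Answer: 98374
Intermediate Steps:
l(Z) = 11 + 2*Z**2 (l(Z) = (Z**2 + Z**2) + 11 = 2*Z**2 + 11 = 11 + 2*Z**2)
(l(1) - 215)*(-1*487) = ((11 + 2*1**2) - 215)*(-1*487) = ((11 + 2*1) - 215)*(-487) = ((11 + 2) - 215)*(-487) = (13 - 215)*(-487) = -202*(-487) = 98374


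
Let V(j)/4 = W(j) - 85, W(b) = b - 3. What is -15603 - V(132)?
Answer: -15779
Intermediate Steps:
W(b) = -3 + b
V(j) = -352 + 4*j (V(j) = 4*((-3 + j) - 85) = 4*(-88 + j) = -352 + 4*j)
-15603 - V(132) = -15603 - (-352 + 4*132) = -15603 - (-352 + 528) = -15603 - 1*176 = -15603 - 176 = -15779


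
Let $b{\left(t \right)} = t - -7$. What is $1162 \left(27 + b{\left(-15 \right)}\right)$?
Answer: $22078$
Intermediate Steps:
$b{\left(t \right)} = 7 + t$ ($b{\left(t \right)} = t + 7 = 7 + t$)
$1162 \left(27 + b{\left(-15 \right)}\right) = 1162 \left(27 + \left(7 - 15\right)\right) = 1162 \left(27 - 8\right) = 1162 \cdot 19 = 22078$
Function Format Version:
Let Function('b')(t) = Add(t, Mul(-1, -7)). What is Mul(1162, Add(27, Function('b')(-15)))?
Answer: 22078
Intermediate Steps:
Function('b')(t) = Add(7, t) (Function('b')(t) = Add(t, 7) = Add(7, t))
Mul(1162, Add(27, Function('b')(-15))) = Mul(1162, Add(27, Add(7, -15))) = Mul(1162, Add(27, -8)) = Mul(1162, 19) = 22078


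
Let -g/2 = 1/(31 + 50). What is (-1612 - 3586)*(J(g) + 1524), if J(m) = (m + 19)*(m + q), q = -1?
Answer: -51311500814/6561 ≈ -7.8207e+6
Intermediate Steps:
g = -2/81 (g = -2/(31 + 50) = -2/81 ≈ -0.024691)
J(m) = (-1 + m)*(19 + m) (J(m) = (m + 19)*(m - 1) = (19 + m)*(-1 + m) = (-1 + m)*(19 + m))
(-1612 - 3586)*(J(g) + 1524) = (-1612 - 3586)*((-19 + (-2/81)**2 + 18*(-2/81)) + 1524) = -5198*((-19 + 4/6561 - 4/9) + 1524) = -5198*(-127571/6561 + 1524) = -5198*9871393/6561 = -51311500814/6561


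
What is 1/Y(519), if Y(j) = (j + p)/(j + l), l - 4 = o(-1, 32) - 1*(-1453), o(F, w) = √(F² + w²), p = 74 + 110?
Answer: 104/37 + 5*√41/703 ≈ 2.8564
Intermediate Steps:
p = 184
l = 1457 + 5*√41 (l = 4 + (√((-1)² + 32²) - 1*(-1453)) = 4 + (√(1 + 1024) + 1453) = 4 + (√1025 + 1453) = 4 + (5*√41 + 1453) = 4 + (1453 + 5*√41) = 1457 + 5*√41 ≈ 1489.0)
Y(j) = (184 + j)/(1457 + j + 5*√41) (Y(j) = (j + 184)/(j + (1457 + 5*√41)) = (184 + j)/(1457 + j + 5*√41))
1/Y(519) = 1/((184 + 519)/(1457 + 519 + 5*√41)) = 1/(703/(1976 + 5*√41)) = 104/37 + 5*√41/703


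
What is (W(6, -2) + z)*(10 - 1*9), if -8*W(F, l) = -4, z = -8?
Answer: -15/2 ≈ -7.5000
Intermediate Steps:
W(F, l) = ½ (W(F, l) = -⅛*(-4) = ½)
(W(6, -2) + z)*(10 - 1*9) = (½ - 8)*(10 - 1*9) = -15*(10 - 9)/2 = -15/2*1 = -15/2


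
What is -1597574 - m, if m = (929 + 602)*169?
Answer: -1856313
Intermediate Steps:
m = 258739 (m = 1531*169 = 258739)
-1597574 - m = -1597574 - 1*258739 = -1597574 - 258739 = -1856313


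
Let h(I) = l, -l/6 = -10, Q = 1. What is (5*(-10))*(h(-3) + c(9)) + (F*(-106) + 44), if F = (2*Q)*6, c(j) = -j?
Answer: -3778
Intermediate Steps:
F = 12 (F = (2*1)*6 = 2*6 = 12)
l = 60 (l = -6*(-10) = 60)
h(I) = 60
(5*(-10))*(h(-3) + c(9)) + (F*(-106) + 44) = (5*(-10))*(60 - 1*9) + (12*(-106) + 44) = -50*(60 - 9) + (-1272 + 44) = -50*51 - 1228 = -2550 - 1228 = -3778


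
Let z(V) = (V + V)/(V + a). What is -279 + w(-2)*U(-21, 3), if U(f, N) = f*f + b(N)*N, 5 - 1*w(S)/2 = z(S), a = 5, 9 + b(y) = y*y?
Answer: 5307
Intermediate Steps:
b(y) = -9 + y² (b(y) = -9 + y*y = -9 + y²)
z(V) = 2*V/(5 + V) (z(V) = (V + V)/(V + 5) = (2*V)/(5 + V) = 2*V/(5 + V))
w(S) = 10 - 4*S/(5 + S)
U(f, N) = f² + N*(-9 + N²) (U(f, N) = f*f + (-9 + N²)*N = f² + N*(-9 + N²))
-279 + w(-2)*U(-21, 3) = -279 + (2*(25 + 3*(-2))/(5 - 2))*((-21)² + 3*(-9 + 3²)) = -279 + (2*(25 - 6)/3)*(441 + 3*(-9 + 9)) = -279 + (2*(⅓)*19)*(441 + 3*0) = -279 + 38*(441 + 0)/3 = -279 + (38/3)*441 = -279 + 5586 = 5307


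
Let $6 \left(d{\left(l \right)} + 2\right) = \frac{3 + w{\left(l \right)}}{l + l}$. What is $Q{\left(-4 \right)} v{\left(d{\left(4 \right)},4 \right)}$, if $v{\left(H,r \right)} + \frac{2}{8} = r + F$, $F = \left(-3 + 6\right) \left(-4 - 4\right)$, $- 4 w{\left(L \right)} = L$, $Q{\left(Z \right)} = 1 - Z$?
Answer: $- \frac{405}{4} \approx -101.25$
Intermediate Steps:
$w{\left(L \right)} = - \frac{L}{4}$
$F = -24$ ($F = 3 \left(-8\right) = -24$)
$d{\left(l \right)} = -2 + \frac{3 - \frac{l}{4}}{12 l}$ ($d{\left(l \right)} = -2 + \frac{\left(3 - \frac{l}{4}\right) \frac{1}{l + l}}{6} = -2 + \frac{\left(3 - \frac{l}{4}\right) \frac{1}{2 l}}{6} = -2 + \frac{\frac{1}{2} \frac{1}{l} \left(3 - \frac{l}{4}\right)}{6} = -2 + \frac{3 - \frac{l}{4}}{12 l}$)
$v{\left(H,r \right)} = - \frac{97}{4} + r$ ($v{\left(H,r \right)} = - \frac{1}{4} + \left(r - 24\right) = - \frac{1}{4} + \left(-24 + r\right) = - \frac{97}{4} + r$)
$Q{\left(-4 \right)} v{\left(d{\left(4 \right)},4 \right)} = \left(1 - -4\right) \left(- \frac{97}{4} + 4\right) = \left(1 + 4\right) \left(- \frac{81}{4}\right) = 5 \left(- \frac{81}{4}\right) = - \frac{405}{4}$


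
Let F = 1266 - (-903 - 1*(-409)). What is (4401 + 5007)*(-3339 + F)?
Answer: -14855232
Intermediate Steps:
F = 1760 (F = 1266 - (-903 + 409) = 1266 - 1*(-494) = 1266 + 494 = 1760)
(4401 + 5007)*(-3339 + F) = (4401 + 5007)*(-3339 + 1760) = 9408*(-1579) = -14855232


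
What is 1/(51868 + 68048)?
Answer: 1/119916 ≈ 8.3392e-6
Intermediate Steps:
1/(51868 + 68048) = 1/119916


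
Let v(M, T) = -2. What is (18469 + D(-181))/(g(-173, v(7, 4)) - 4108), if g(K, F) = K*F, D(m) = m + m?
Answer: -953/198 ≈ -4.8131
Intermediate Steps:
D(m) = 2*m
g(K, F) = F*K
(18469 + D(-181))/(g(-173, v(7, 4)) - 4108) = (18469 + 2*(-181))/(-2*(-173) - 4108) = (18469 - 362)/(346 - 4108) = 18107/(-3762) = 18107*(-1/3762) = -953/198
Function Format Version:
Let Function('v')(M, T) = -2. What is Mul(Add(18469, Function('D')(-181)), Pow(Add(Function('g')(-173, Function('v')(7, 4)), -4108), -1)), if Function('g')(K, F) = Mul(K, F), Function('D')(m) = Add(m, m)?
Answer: Rational(-953, 198) ≈ -4.8131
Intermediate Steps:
Function('D')(m) = Mul(2, m)
Function('g')(K, F) = Mul(F, K)
Mul(Add(18469, Function('D')(-181)), Pow(Add(Function('g')(-173, Function('v')(7, 4)), -4108), -1)) = Mul(Add(18469, Mul(2, -181)), Pow(Add(Mul(-2, -173), -4108), -1)) = Mul(Add(18469, -362), Pow(Add(346, -4108), -1)) = Mul(18107, Pow(-3762, -1)) = Mul(18107, Rational(-1, 3762)) = Rational(-953, 198)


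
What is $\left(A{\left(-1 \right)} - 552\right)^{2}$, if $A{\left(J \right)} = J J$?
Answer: $303601$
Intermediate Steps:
$A{\left(J \right)} = J^{2}$
$\left(A{\left(-1 \right)} - 552\right)^{2} = \left(\left(-1\right)^{2} - 552\right)^{2} = \left(1 - 552\right)^{2} = \left(-551\right)^{2} = 303601$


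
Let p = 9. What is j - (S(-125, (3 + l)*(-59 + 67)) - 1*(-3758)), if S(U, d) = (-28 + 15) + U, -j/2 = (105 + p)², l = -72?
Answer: -29612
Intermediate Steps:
j = -25992 (j = -2*(105 + 9)² = -2*114² = -2*12996 = -25992)
S(U, d) = -13 + U
j - (S(-125, (3 + l)*(-59 + 67)) - 1*(-3758)) = -25992 - ((-13 - 125) - 1*(-3758)) = -25992 - (-138 + 3758) = -25992 - 1*3620 = -25992 - 3620 = -29612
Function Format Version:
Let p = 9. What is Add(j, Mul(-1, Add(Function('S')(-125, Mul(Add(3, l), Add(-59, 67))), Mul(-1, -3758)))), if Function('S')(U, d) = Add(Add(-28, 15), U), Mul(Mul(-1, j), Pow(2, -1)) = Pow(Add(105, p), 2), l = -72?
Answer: -29612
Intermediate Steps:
j = -25992 (j = Mul(-2, Pow(Add(105, 9), 2)) = Mul(-2, Pow(114, 2)) = Mul(-2, 12996) = -25992)
Function('S')(U, d) = Add(-13, U)
Add(j, Mul(-1, Add(Function('S')(-125, Mul(Add(3, l), Add(-59, 67))), Mul(-1, -3758)))) = Add(-25992, Mul(-1, Add(Add(-13, -125), Mul(-1, -3758)))) = Add(-25992, Mul(-1, Add(-138, 3758))) = Add(-25992, Mul(-1, 3620)) = Add(-25992, -3620) = -29612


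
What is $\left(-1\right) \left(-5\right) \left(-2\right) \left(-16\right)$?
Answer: $160$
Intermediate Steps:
$\left(-1\right) \left(-5\right) \left(-2\right) \left(-16\right) = 5 \left(-2\right) \left(-16\right) = \left(-10\right) \left(-16\right) = 160$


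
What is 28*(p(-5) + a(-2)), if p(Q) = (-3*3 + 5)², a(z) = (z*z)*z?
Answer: 224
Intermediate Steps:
a(z) = z³ (a(z) = z²*z = z³)
p(Q) = 16 (p(Q) = (-9 + 5)² = (-4)² = 16)
28*(p(-5) + a(-2)) = 28*(16 + (-2)³) = 28*(16 - 8) = 28*8 = 224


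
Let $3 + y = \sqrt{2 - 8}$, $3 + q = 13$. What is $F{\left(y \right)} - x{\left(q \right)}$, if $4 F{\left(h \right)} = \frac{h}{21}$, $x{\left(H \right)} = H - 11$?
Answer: $\frac{27}{28} + \frac{i \sqrt{6}}{84} \approx 0.96429 + 0.029161 i$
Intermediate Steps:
$q = 10$ ($q = -3 + 13 = 10$)
$x{\left(H \right)} = -11 + H$
$y = -3 + i \sqrt{6}$ ($y = -3 + \sqrt{2 - 8} = -3 + \sqrt{-6} = -3 + i \sqrt{6} \approx -3.0 + 2.4495 i$)
$F{\left(h \right)} = \frac{h}{84}$ ($F{\left(h \right)} = \frac{h \frac{1}{21}}{4} = \frac{\frac{1}{21} h}{4} = \frac{h}{84}$)
$F{\left(y \right)} - x{\left(q \right)} = \frac{-3 + i \sqrt{6}}{84} - \left(-11 + 10\right) = \left(- \frac{1}{28} + \frac{i \sqrt{6}}{84}\right) - -1 = \left(- \frac{1}{28} + \frac{i \sqrt{6}}{84}\right) + 1 = \frac{27}{28} + \frac{i \sqrt{6}}{84}$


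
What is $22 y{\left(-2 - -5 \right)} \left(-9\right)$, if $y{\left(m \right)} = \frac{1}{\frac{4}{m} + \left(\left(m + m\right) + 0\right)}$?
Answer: $-27$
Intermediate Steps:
$y{\left(m \right)} = \frac{1}{2 m + \frac{4}{m}}$ ($y{\left(m \right)} = \frac{1}{\frac{4}{m} + \left(2 m + 0\right)} = \frac{1}{\frac{4}{m} + 2 m} = \frac{1}{2 m + \frac{4}{m}}$)
$22 y{\left(-2 - -5 \right)} \left(-9\right) = 22 \frac{-2 - -5}{2 \left(2 + \left(-2 - -5\right)^{2}\right)} \left(-9\right) = 22 \frac{-2 + 5}{2 \left(2 + \left(-2 + 5\right)^{2}\right)} \left(-9\right) = 22 \cdot \frac{1}{2} \cdot 3 \frac{1}{2 + 3^{2}} \left(-9\right) = 22 \cdot \frac{1}{2} \cdot 3 \frac{1}{2 + 9} \left(-9\right) = 22 \cdot \frac{1}{2} \cdot 3 \cdot \frac{1}{11} \left(-9\right) = 22 \cdot \frac{3}{22} \left(-9\right) = 3 \left(-9\right) = -27$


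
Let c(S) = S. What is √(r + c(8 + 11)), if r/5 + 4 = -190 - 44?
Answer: I*√1171 ≈ 34.22*I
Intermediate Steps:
r = -1190 (r = -20 + 5*(-190 - 44) = -20 + 5*(-234) = -20 - 1170 = -1190)
√(r + c(8 + 11)) = √(-1190 + (8 + 11)) = √(-1190 + 19) = √(-1171) = I*√1171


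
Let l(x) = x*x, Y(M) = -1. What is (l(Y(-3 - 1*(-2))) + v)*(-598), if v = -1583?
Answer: 946036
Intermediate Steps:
l(x) = x**2
(l(Y(-3 - 1*(-2))) + v)*(-598) = ((-1)**2 - 1583)*(-598) = (1 - 1583)*(-598) = -1582*(-598) = 946036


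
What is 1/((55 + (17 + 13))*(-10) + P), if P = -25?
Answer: -1/875 ≈ -0.0011429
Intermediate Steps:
1/((55 + (17 + 13))*(-10) + P) = 1/((55 + (17 + 13))*(-10) - 25) = 1/((55 + 30)*(-10) - 25) = 1/(85*(-10) - 25) = 1/(-850 - 25) = 1/(-875) = -1/875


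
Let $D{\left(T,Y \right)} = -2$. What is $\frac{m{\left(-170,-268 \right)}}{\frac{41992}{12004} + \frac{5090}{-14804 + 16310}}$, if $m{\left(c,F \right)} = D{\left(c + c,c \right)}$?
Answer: $- \frac{4519506}{15542539} \approx -0.29078$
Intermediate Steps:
$m{\left(c,F \right)} = -2$
$\frac{m{\left(-170,-268 \right)}}{\frac{41992}{12004} + \frac{5090}{-14804 + 16310}} = - \frac{2}{\frac{41992}{12004} + \frac{5090}{-14804 + 16310}} = - \frac{2}{41992 \cdot \frac{1}{12004} + \frac{5090}{1506}} = - \frac{2}{\frac{10498}{3001} + 5090 \cdot \frac{1}{1506}} = - \frac{2}{\frac{10498}{3001} + \frac{2545}{753}} = - \frac{2}{\frac{15542539}{2259753}} = \left(-2\right) \frac{2259753}{15542539} = - \frac{4519506}{15542539}$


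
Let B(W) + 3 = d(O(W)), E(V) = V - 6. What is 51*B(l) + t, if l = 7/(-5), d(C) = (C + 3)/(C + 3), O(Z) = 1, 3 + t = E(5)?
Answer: -106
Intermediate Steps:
E(V) = -6 + V
t = -4 (t = -3 + (-6 + 5) = -3 - 1 = -4)
d(C) = 1 (d(C) = (3 + C)/(3 + C) = 1)
l = -7/5 (l = 7*(-⅕) = -7/5 ≈ -1.4000)
B(W) = -2 (B(W) = -3 + 1 = -2)
51*B(l) + t = 51*(-2) - 4 = -102 - 4 = -106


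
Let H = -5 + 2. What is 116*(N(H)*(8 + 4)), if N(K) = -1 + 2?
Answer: 1392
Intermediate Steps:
H = -3
N(K) = 1
116*(N(H)*(8 + 4)) = 116*(1*(8 + 4)) = 116*(1*12) = 116*12 = 1392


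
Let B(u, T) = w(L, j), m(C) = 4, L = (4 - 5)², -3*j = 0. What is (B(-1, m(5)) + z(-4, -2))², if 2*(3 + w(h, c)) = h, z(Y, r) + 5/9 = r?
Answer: 8281/324 ≈ 25.559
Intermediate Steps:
j = 0 (j = -⅓*0 = 0)
L = 1 (L = (-1)² = 1)
z(Y, r) = -5/9 + r
w(h, c) = -3 + h/2
B(u, T) = -5/2 (B(u, T) = -3 + (½)*1 = -3 + ½ = -5/2)
(B(-1, m(5)) + z(-4, -2))² = (-5/2 + (-5/9 - 2))² = (-5/2 - 23/9)² = (-91/18)² = 8281/324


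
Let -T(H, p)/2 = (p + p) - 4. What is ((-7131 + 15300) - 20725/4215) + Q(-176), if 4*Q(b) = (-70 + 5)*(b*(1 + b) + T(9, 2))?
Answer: -415039178/843 ≈ -4.9234e+5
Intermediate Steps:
T(H, p) = 8 - 4*p (T(H, p) = -2*((p + p) - 4) = -2*(2*p - 4) = -2*(-4 + 2*p) = 8 - 4*p)
Q(b) = -65*b*(1 + b)/4 (Q(b) = ((-70 + 5)*(b*(1 + b) + (8 - 4*2)))/4 = (-65*(b*(1 + b) + (8 - 8)))/4 = (-65*(b*(1 + b) + 0))/4 = (-65*b*(1 + b))/4 = -65*b*(1 + b)/4)
((-7131 + 15300) - 20725/4215) + Q(-176) = ((-7131 + 15300) - 20725/4215) + (65/4)*(-176)*(-1 - 1*(-176)) = (8169 - 20725*1/4215) + (65/4)*(-176)*(-1 + 176) = (8169 - 4145/843) + (65/4)*(-176)*175 = 6882322/843 - 500500 = -415039178/843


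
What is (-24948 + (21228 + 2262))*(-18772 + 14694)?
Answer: 5945724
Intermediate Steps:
(-24948 + (21228 + 2262))*(-18772 + 14694) = (-24948 + 23490)*(-4078) = -1458*(-4078) = 5945724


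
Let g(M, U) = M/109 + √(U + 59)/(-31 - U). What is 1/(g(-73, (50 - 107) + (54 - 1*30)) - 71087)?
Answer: -1689185208/120080240015819 - 11881*√26/120080240015819 ≈ -1.4068e-5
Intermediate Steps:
g(M, U) = M/109 + √(59 + U)/(-31 - U) (g(M, U) = M*(1/109) + √(59 + U)/(-31 - U) = M/109 + √(59 + U)/(-31 - U))
1/(g(-73, (50 - 107) + (54 - 1*30)) - 71087) = 1/((-109*√(59 + ((50 - 107) + (54 - 1*30))) + 31*(-73) - 73*((50 - 107) + (54 - 1*30)))/(109*(31 + ((50 - 107) + (54 - 1*30)))) - 71087) = 1/((-109*√(59 + (-57 + (54 - 30))) - 2263 - 73*(-57 + (54 - 30)))/(109*(31 + (-57 + (54 - 30)))) - 71087) = 1/((-109*√(59 + (-57 + 24)) - 2263 - 73*(-57 + 24))/(109*(31 + (-57 + 24))) - 71087) = 1/((-109*√(59 - 33) - 2263 - 73*(-33))/(109*(31 - 33)) - 71087) = 1/((1/109)*(-109*√26 - 2263 + 2409)/(-2) - 71087) = 1/((1/109)*(-½)*(146 - 109*√26) - 71087) = 1/((-73/109 + √26/2) - 71087) = 1/(-7748556/109 + √26/2)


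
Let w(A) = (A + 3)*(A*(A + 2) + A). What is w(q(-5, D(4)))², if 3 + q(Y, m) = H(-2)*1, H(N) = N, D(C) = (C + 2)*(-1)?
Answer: 400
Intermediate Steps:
D(C) = -2 - C (D(C) = (2 + C)*(-1) = -2 - C)
q(Y, m) = -5 (q(Y, m) = -3 - 2*1 = -3 - 2 = -5)
w(A) = (3 + A)*(A + A*(2 + A)) (w(A) = (3 + A)*(A*(2 + A) + A) = (3 + A)*(A + A*(2 + A)))
w(q(-5, D(4)))² = (-5*(9 + (-5)² + 6*(-5)))² = (-5*(9 + 25 - 30))² = (-5*4)² = (-20)² = 400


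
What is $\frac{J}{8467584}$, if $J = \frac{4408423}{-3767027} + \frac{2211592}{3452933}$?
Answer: $- \frac{18983092225}{303416904323228288} \approx -6.2564 \cdot 10^{-8}$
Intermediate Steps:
$J = - \frac{56949276675}{107498279671}$ ($J = 4408423 \left(- \frac{1}{3767027}\right) + 2211592 \cdot \frac{1}{3452933} = - \frac{4408423}{3767027} + \frac{2211592}{3452933} = - \frac{56949276675}{107498279671} \approx -0.52977$)
$\frac{J}{8467584} = - \frac{56949276675}{107498279671 \cdot 8467584} = \left(- \frac{56949276675}{107498279671}\right) \frac{1}{8467584} = - \frac{18983092225}{303416904323228288}$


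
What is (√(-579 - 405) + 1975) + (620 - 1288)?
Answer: 1307 + 2*I*√246 ≈ 1307.0 + 31.369*I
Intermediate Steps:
(√(-579 - 405) + 1975) + (620 - 1288) = (√(-984) + 1975) - 668 = (2*I*√246 + 1975) - 668 = (1975 + 2*I*√246) - 668 = 1307 + 2*I*√246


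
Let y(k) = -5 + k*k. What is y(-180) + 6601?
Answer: 38996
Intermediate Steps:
y(k) = -5 + k**2
y(-180) + 6601 = (-5 + (-180)**2) + 6601 = (-5 + 32400) + 6601 = 32395 + 6601 = 38996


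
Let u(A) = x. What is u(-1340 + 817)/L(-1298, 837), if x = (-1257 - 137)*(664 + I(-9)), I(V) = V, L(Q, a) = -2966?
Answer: 456535/1483 ≈ 307.85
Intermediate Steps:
x = -913070 (x = (-1257 - 137)*(664 - 9) = -1394*655 = -913070)
u(A) = -913070
u(-1340 + 817)/L(-1298, 837) = -913070/(-2966) = -913070*(-1/2966) = 456535/1483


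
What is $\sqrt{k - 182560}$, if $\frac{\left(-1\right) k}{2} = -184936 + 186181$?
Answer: $5 i \sqrt{7402} \approx 430.17 i$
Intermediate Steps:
$k = -2490$ ($k = - 2 \left(-184936 + 186181\right) = \left(-2\right) 1245 = -2490$)
$\sqrt{k - 182560} = \sqrt{-2490 - 182560} = \sqrt{-185050} = 5 i \sqrt{7402}$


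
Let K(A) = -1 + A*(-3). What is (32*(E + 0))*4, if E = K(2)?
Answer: -896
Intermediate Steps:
K(A) = -1 - 3*A
E = -7 (E = -1 - 3*2 = -1 - 6 = -7)
(32*(E + 0))*4 = (32*(-7 + 0))*4 = (32*(-7))*4 = -224*4 = -896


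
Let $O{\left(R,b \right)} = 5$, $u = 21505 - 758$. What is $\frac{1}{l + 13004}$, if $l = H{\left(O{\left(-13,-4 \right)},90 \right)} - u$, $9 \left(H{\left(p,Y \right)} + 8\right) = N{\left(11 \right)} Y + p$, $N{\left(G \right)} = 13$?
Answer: $- \frac{9}{68584} \approx -0.00013123$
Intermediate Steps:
$u = 20747$ ($u = 21505 - 758 = 20747$)
$H{\left(p,Y \right)} = -8 + \frac{p}{9} + \frac{13 Y}{9}$ ($H{\left(p,Y \right)} = -8 + \frac{13 Y + p}{9} = -8 + \frac{p + 13 Y}{9} = -8 + \left(\frac{p}{9} + \frac{13 Y}{9}\right) = -8 + \frac{p}{9} + \frac{13 Y}{9}$)
$l = - \frac{185620}{9}$ ($l = \left(-8 + \frac{1}{9} \cdot 5 + \frac{13}{9} \cdot 90\right) - 20747 = \left(-8 + \frac{5}{9} + 130\right) - 20747 = \frac{1103}{9} - 20747 = - \frac{185620}{9} \approx -20624.0$)
$\frac{1}{l + 13004} = \frac{1}{- \frac{185620}{9} + 13004} = \frac{1}{- \frac{68584}{9}} = - \frac{9}{68584}$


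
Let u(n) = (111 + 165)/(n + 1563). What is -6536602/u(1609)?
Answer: -5183525386/69 ≈ -7.5124e+7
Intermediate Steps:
u(n) = 276/(1563 + n)
-6536602/u(1609) = -6536602/(276/(1563 + 1609)) = -6536602/(276/3172) = -6536602/(276*(1/3172)) = -6536602/69/793 = -6536602*793/69 = -5183525386/69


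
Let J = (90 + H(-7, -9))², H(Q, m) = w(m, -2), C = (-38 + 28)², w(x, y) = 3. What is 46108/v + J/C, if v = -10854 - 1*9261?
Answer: 33872767/402300 ≈ 84.198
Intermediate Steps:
v = -20115 (v = -10854 - 9261 = -20115)
C = 100 (C = (-10)² = 100)
H(Q, m) = 3
J = 8649 (J = (90 + 3)² = 93² = 8649)
46108/v + J/C = 46108/(-20115) + 8649/100 = 46108*(-1/20115) + 8649*(1/100) = -46108/20115 + 8649/100 = 33872767/402300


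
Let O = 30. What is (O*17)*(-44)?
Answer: -22440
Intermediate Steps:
(O*17)*(-44) = (30*17)*(-44) = 510*(-44) = -22440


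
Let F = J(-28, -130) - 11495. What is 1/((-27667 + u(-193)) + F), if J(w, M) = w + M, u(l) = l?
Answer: -1/39513 ≈ -2.5308e-5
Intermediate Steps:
J(w, M) = M + w
F = -11653 (F = (-130 - 28) - 11495 = -158 - 11495 = -11653)
1/((-27667 + u(-193)) + F) = 1/((-27667 - 193) - 11653) = 1/(-27860 - 11653) = 1/(-39513) = -1/39513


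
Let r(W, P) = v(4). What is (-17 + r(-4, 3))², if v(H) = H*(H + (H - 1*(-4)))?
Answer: 961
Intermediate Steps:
v(H) = H*(4 + 2*H) (v(H) = H*(H + (H + 4)) = H*(H + (4 + H)) = H*(4 + 2*H))
r(W, P) = 48 (r(W, P) = 2*4*(2 + 4) = 2*4*6 = 48)
(-17 + r(-4, 3))² = (-17 + 48)² = 31² = 961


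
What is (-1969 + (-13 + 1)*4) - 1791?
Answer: -3808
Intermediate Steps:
(-1969 + (-13 + 1)*4) - 1791 = (-1969 - 12*4) - 1791 = (-1969 - 48) - 1791 = -2017 - 1791 = -3808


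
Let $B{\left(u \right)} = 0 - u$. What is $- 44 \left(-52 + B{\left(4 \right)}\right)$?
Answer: $2464$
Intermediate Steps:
$B{\left(u \right)} = - u$
$- 44 \left(-52 + B{\left(4 \right)}\right) = - 44 \left(-52 - 4\right) = \left(-44\right) \left(-56\right) = 2464$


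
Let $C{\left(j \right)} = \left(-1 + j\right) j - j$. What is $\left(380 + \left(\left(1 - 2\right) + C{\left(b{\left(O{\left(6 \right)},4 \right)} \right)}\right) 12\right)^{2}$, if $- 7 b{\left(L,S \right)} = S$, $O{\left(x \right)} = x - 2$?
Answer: $\frac{357058816}{2401} \approx 1.4871 \cdot 10^{5}$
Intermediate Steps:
$O{\left(x \right)} = -2 + x$ ($O{\left(x \right)} = x - 2 = -2 + x$)
$b{\left(L,S \right)} = - \frac{S}{7}$
$C{\left(j \right)} = - j + j \left(-1 + j\right)$ ($C{\left(j \right)} = j \left(-1 + j\right) - j = - j + j \left(-1 + j\right)$)
$\left(380 + \left(\left(1 - 2\right) + C{\left(b{\left(O{\left(6 \right)},4 \right)} \right)}\right) 12\right)^{2} = \left(380 + \left(\left(1 - 2\right) + \left(- \frac{1}{7}\right) 4 \left(-2 - \frac{4}{7}\right)\right) 12\right)^{2} = \left(380 + \left(\left(1 - 2\right) - \frac{4 \left(-2 - \frac{4}{7}\right)}{7}\right) 12\right)^{2} = \left(380 + \left(-1 - - \frac{72}{49}\right) 12\right)^{2} = \left(380 + \left(-1 + \frac{72}{49}\right) 12\right)^{2} = \left(380 + \frac{23}{49} \cdot 12\right)^{2} = \left(380 + \frac{276}{49}\right)^{2} = \left(\frac{18896}{49}\right)^{2} = \frac{357058816}{2401}$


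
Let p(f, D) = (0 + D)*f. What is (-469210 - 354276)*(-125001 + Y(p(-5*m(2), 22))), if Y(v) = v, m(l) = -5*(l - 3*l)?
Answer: 104748242686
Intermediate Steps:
m(l) = 10*l (m(l) = -(-10)*l = 10*l)
p(f, D) = D*f
(-469210 - 354276)*(-125001 + Y(p(-5*m(2), 22))) = (-469210 - 354276)*(-125001 + 22*(-50*2)) = -823486*(-125001 + 22*(-5*20)) = -823486*(-125001 + 22*(-100)) = -823486*(-125001 - 2200) = -823486*(-127201) = 104748242686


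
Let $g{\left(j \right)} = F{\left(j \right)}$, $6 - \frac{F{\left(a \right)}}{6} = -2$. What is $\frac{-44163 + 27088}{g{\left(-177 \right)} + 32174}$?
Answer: $- \frac{17075}{32222} \approx -0.52992$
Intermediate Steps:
$F{\left(a \right)} = 48$ ($F{\left(a \right)} = 36 - -12 = 36 + 12 = 48$)
$g{\left(j \right)} = 48$
$\frac{-44163 + 27088}{g{\left(-177 \right)} + 32174} = \frac{-44163 + 27088}{48 + 32174} = - \frac{17075}{32222}$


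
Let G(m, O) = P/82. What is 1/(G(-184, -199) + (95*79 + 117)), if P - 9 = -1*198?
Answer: 82/624815 ≈ 0.00013124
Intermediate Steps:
P = -189 (P = 9 - 1*198 = 9 - 198 = -189)
G(m, O) = -189/82
1/(G(-184, -199) + (95*79 + 117)) = 1/(-189/82 + (95*79 + 117)) = 1/(-189/82 + (7505 + 117)) = 1/(-189/82 + 7622) = 1/(624815/82) = 82/624815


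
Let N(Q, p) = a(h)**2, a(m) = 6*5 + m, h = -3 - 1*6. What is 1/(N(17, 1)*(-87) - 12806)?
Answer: -1/51173 ≈ -1.9542e-5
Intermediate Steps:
h = -9 (h = -3 - 6 = -9)
a(m) = 30 + m
N(Q, p) = 441 (N(Q, p) = (30 - 9)**2 = 21**2 = 441)
1/(N(17, 1)*(-87) - 12806) = 1/(441*(-87) - 12806) = 1/(-38367 - 12806) = 1/(-51173) = -1/51173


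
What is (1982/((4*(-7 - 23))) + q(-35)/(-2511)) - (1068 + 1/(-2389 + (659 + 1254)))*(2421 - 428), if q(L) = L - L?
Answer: -7598874697/3570 ≈ -2.1285e+6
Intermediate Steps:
q(L) = 0
(1982/((4*(-7 - 23))) + q(-35)/(-2511)) - (1068 + 1/(-2389 + (659 + 1254)))*(2421 - 428) = (1982/((4*(-7 - 23))) + 0/(-2511)) - (1068 + 1/(-2389 + (659 + 1254)))*(2421 - 428) = (1982/((4*(-30))) + 0*(-1/2511)) - (1068 + 1/(-2389 + 1913))*1993 = (1982/(-120) + 0) - (1068 + 1/(-476))*1993 = (1982*(-1/120) + 0) - (1068 - 1/476)*1993 = (-991/60 + 0) - 508367*1993/476 = -991/60 - 1*1013175431/476 = -991/60 - 1013175431/476 = -7598874697/3570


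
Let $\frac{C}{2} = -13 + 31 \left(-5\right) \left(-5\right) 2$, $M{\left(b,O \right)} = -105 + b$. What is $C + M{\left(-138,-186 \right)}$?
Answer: $2831$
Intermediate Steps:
$C = 3074$ ($C = 2 \left(-13 + 31 \left(-5\right) \left(-5\right) 2\right) = 2 \left(-13 + 31 \cdot 25 \cdot 2\right) = 2 \left(-13 + 31 \cdot 50\right) = 2 \left(-13 + 1550\right) = 2 \cdot 1537 = 3074$)
$C + M{\left(-138,-186 \right)} = 3074 - 243 = 2831$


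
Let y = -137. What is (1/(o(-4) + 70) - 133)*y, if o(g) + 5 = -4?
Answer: 1111344/61 ≈ 18219.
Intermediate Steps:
o(g) = -9 (o(g) = -5 - 4 = -9)
(1/(o(-4) + 70) - 133)*y = (1/(-9 + 70) - 133)*(-137) = (1/61 - 133)*(-137) = -8112/61*(-137) = 1111344/61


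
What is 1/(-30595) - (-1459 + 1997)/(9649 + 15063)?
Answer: -8242411/378031820 ≈ -0.021803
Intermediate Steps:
1/(-30595) - (-1459 + 1997)/(9649 + 15063) = -1/30595 - 538/24712 = -1/30595 - 1*269/12356 = -1/30595 - 269/12356 = -8242411/378031820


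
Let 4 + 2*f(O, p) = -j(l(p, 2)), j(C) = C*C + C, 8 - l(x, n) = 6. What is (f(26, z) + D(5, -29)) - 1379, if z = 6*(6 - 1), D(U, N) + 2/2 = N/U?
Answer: -6954/5 ≈ -1390.8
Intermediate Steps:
D(U, N) = -1 + N/U
l(x, n) = 2 (l(x, n) = 8 - 1*6 = 8 - 6 = 2)
j(C) = C + C² (j(C) = C² + C = C + C²)
z = 30 (z = 6*5 = 30)
f(O, p) = -5 (f(O, p) = -2 + (-2*(1 + 2))/2 = -2 + (-2*3)/2 = -2 + (-1*6)/2 = -2 + (½)*(-6) = -2 - 3 = -5)
(f(26, z) + D(5, -29)) - 1379 = (-5 + (-29 - 1*5)/5) - 1379 = (-5 + (-29 - 5)/5) - 1379 = (-5 + (⅕)*(-34)) - 1379 = (-5 - 34/5) - 1379 = -59/5 - 1379 = -6954/5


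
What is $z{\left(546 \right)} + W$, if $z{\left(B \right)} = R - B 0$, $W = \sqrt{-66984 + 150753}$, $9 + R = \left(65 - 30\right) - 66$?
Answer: $-40 + \sqrt{83769} \approx 249.43$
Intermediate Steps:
$R = -40$ ($R = -9 + \left(\left(65 - 30\right) - 66\right) = -9 + \left(35 - 66\right) = -9 - 31 = -40$)
$W = \sqrt{83769} \approx 289.43$
$z{\left(B \right)} = -40$ ($z{\left(B \right)} = -40 - B 0 = -40 - 0 = -40 + 0 = -40$)
$z{\left(546 \right)} + W = -40 + \sqrt{83769}$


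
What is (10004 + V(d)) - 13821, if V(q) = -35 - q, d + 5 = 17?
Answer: -3864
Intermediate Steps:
d = 12 (d = -5 + 17 = 12)
(10004 + V(d)) - 13821 = (10004 + (-35 - 1*12)) - 13821 = (10004 + (-35 - 12)) - 13821 = (10004 - 47) - 13821 = 9957 - 13821 = -3864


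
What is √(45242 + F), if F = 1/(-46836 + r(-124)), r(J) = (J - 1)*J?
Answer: √11106287738374/15668 ≈ 212.70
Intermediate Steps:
r(J) = J*(-1 + J) (r(J) = (-1 + J)*J = J*(-1 + J))
F = -1/31336 (F = 1/(-46836 - 124*(-1 - 124)) = 1/(-46836 - 124*(-125)) = 1/(-46836 + 15500) = 1/(-31336) = -1/31336 ≈ -3.1912e-5)
√(45242 + F) = √(45242 - 1/31336) = √(1417703311/31336) = √11106287738374/15668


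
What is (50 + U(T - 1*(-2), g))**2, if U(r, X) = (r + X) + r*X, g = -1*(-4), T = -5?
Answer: 1521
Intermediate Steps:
g = 4
U(r, X) = X + r + X*r (U(r, X) = (X + r) + X*r = X + r + X*r)
(50 + U(T - 1*(-2), g))**2 = (50 + (4 + (-5 - 1*(-2)) + 4*(-5 - 1*(-2))))**2 = (50 + (4 + (-5 + 2) + 4*(-5 + 2)))**2 = (50 + (4 - 3 + 4*(-3)))**2 = (50 + (4 - 3 - 12))**2 = (50 - 11)**2 = 39**2 = 1521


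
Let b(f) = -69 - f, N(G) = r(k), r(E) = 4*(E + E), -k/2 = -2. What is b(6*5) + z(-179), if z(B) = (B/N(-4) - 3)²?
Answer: -25751/1024 ≈ -25.147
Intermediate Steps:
k = 4 (k = -2*(-2) = 4)
r(E) = 8*E (r(E) = 4*(2*E) = 8*E)
N(G) = 32 (N(G) = 8*4 = 32)
z(B) = (-3 + B/32)² (z(B) = (B/32 - 3)² = (-3 + B/32)²)
b(6*5) + z(-179) = (-69 - 6*5) + (-96 - 179)²/1024 = (-69 - 1*30) + (1/1024)*(-275)² = (-69 - 30) + (1/1024)*75625 = -99 + 75625/1024 = -25751/1024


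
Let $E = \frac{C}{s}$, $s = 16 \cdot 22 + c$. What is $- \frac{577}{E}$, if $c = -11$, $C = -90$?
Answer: $\frac{196757}{90} \approx 2186.2$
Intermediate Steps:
$s = 341$ ($s = 16 \cdot 22 - 11 = 352 - 11 = 341$)
$E = - \frac{90}{341} \approx -0.26393$
$- \frac{577}{E} = - \frac{577}{- \frac{90}{341}} = \left(-577\right) \left(- \frac{341}{90}\right) = \frac{196757}{90}$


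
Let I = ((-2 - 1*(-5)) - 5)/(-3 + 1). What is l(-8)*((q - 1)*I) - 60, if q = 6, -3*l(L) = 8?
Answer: -220/3 ≈ -73.333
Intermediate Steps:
l(L) = -8/3 (l(L) = -1/3*8 = -8/3)
I = 1 (I = ((-2 + 5) - 5)/(-2) = (3 - 5)*(-1/2) = -2*(-1/2) = 1)
l(-8)*((q - 1)*I) - 60 = -8*(6 - 1)/3 - 60 = -40/3 - 60 = -220/3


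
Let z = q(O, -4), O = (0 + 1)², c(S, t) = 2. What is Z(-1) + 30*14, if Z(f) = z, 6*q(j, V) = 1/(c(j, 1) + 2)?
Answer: 10081/24 ≈ 420.04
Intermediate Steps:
O = 1 (O = 1² = 1)
q(j, V) = 1/24 (q(j, V) = 1/(6*(2 + 2)) = (⅙)/4 = (⅙)*(¼) = 1/24)
z = 1/24 ≈ 0.041667
Z(f) = 1/24
Z(-1) + 30*14 = 1/24 + 30*14 = 1/24 + 420 = 10081/24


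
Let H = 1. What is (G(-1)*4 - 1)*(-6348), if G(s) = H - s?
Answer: -44436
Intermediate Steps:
G(s) = 1 - s
(G(-1)*4 - 1)*(-6348) = ((1 - 1*(-1))*4 - 1)*(-6348) = ((1 + 1)*4 - 1)*(-6348) = (2*4 - 1)*(-6348) = (8 - 1)*(-6348) = 7*(-6348) = -44436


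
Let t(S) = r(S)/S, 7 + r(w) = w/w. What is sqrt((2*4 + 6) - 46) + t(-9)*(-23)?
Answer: -46/3 + 4*I*sqrt(2) ≈ -15.333 + 5.6569*I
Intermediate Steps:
r(w) = -6 (r(w) = -7 + w/w = -7 + 1 = -6)
t(S) = -6/S
sqrt((2*4 + 6) - 46) + t(-9)*(-23) = sqrt((2*4 + 6) - 46) - 6/(-9)*(-23) = sqrt((8 + 6) - 46) - 6*(-1/9)*(-23) = sqrt(14 - 46) + (2/3)*(-23) = sqrt(-32) - 46/3 = 4*I*sqrt(2) - 46/3 = -46/3 + 4*I*sqrt(2)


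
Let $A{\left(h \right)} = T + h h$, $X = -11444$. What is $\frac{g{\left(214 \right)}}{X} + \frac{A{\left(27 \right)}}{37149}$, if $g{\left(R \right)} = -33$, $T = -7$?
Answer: $\frac{9488485}{425133156} \approx 0.022319$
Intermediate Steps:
$A{\left(h \right)} = -7 + h^{2}$ ($A{\left(h \right)} = -7 + h h = -7 + h^{2}$)
$\frac{g{\left(214 \right)}}{X} + \frac{A{\left(27 \right)}}{37149} = - \frac{33}{-11444} + \frac{-7 + 27^{2}}{37149} = \left(-33\right) \left(- \frac{1}{11444}\right) + \left(-7 + 729\right) \frac{1}{37149} = \frac{33}{11444} + 722 \cdot \frac{1}{37149} = \frac{33}{11444} + \frac{722}{37149} = \frac{9488485}{425133156}$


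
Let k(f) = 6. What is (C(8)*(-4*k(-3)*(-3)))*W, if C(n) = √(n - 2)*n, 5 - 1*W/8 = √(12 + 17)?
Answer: 4608*√6*(5 - √29) ≈ -4347.5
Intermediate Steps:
W = 40 - 8*√29 (W = 40 - 8*√(12 + 17) = 40 - 8*√29 ≈ -3.0813)
C(n) = n*√(-2 + n) (C(n) = √(-2 + n)*n = n*√(-2 + n))
(C(8)*(-4*k(-3)*(-3)))*W = ((8*√(-2 + 8))*(-4*6*(-3)))*(40 - 8*√29) = ((8*√6)*(-24*(-3)))*(40 - 8*√29) = ((8*√6)*72)*(40 - 8*√29) = (576*√6)*(40 - 8*√29) = 576*√6*(40 - 8*√29)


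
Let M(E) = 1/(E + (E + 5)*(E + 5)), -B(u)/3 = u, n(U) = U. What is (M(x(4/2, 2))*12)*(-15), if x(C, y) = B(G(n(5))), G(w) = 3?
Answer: -180/7 ≈ -25.714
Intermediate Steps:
B(u) = -3*u
x(C, y) = -9 (x(C, y) = -3*3 = -9)
M(E) = 1/(E + (5 + E)²) (M(E) = 1/(E + (5 + E)*(5 + E)) = 1/(E + (5 + E)²))
(M(x(4/2, 2))*12)*(-15) = (12/(-9 + (5 - 9)²))*(-15) = (12/(-9 + (-4)²))*(-15) = (12/(-9 + 16))*(-15) = (12/7)*(-15) = -180/7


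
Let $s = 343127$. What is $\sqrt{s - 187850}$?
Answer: $27 \sqrt{213} \approx 394.05$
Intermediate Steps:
$\sqrt{s - 187850} = \sqrt{343127 - 187850} = \sqrt{155277} = 27 \sqrt{213}$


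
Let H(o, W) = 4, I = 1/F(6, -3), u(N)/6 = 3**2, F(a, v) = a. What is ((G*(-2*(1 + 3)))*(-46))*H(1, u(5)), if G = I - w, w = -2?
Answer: 9568/3 ≈ 3189.3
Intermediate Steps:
u(N) = 54 (u(N) = 6*3**2 = 6*9 = 54)
I = 1/6 ≈ 0.16667
G = 13/6 (G = 1/6 - 1*(-2) = 1/6 + 2 = 13/6 ≈ 2.1667)
((G*(-2*(1 + 3)))*(-46))*H(1, u(5)) = ((13*(-2*(1 + 3))/6)*(-46))*4 = ((13*(-2*4)/6)*(-46))*4 = (((13/6)*(-8))*(-46))*4 = -52/3*(-46)*4 = (2392/3)*4 = 9568/3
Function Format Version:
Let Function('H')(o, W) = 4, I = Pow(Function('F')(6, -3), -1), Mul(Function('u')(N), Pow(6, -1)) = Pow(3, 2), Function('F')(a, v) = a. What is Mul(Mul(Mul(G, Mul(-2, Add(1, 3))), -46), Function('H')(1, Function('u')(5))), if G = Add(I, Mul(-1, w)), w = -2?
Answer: Rational(9568, 3) ≈ 3189.3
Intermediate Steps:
Function('u')(N) = 54 (Function('u')(N) = Mul(6, Pow(3, 2)) = Mul(6, 9) = 54)
I = Rational(1, 6) (I = Pow(6, -1) = Rational(1, 6) ≈ 0.16667)
G = Rational(13, 6) (G = Add(Rational(1, 6), Mul(-1, -2)) = Add(Rational(1, 6), 2) = Rational(13, 6) ≈ 2.1667)
Mul(Mul(Mul(G, Mul(-2, Add(1, 3))), -46), Function('H')(1, Function('u')(5))) = Mul(Mul(Mul(Rational(13, 6), Mul(-2, Add(1, 3))), -46), 4) = Mul(Mul(Mul(Rational(13, 6), Mul(-2, 4)), -46), 4) = Mul(Mul(Mul(Rational(13, 6), -8), -46), 4) = Mul(Mul(Rational(-52, 3), -46), 4) = Mul(Rational(2392, 3), 4) = Rational(9568, 3)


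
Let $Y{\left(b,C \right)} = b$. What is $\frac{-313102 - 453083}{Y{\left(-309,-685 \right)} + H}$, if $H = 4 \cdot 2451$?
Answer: $- \frac{51079}{633} \approx -80.693$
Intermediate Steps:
$H = 9804$
$\frac{-313102 - 453083}{Y{\left(-309,-685 \right)} + H} = \frac{-313102 - 453083}{-309 + 9804} = - \frac{766185}{9495} = \left(-766185\right) \frac{1}{9495} = - \frac{51079}{633}$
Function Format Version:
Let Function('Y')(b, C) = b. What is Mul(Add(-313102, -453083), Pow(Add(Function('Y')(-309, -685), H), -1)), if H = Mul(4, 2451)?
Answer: Rational(-51079, 633) ≈ -80.693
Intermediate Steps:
H = 9804
Mul(Add(-313102, -453083), Pow(Add(Function('Y')(-309, -685), H), -1)) = Mul(Add(-313102, -453083), Pow(Add(-309, 9804), -1)) = Mul(-766185, Pow(9495, -1)) = Mul(-766185, Rational(1, 9495)) = Rational(-51079, 633)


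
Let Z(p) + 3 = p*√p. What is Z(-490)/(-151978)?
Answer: 3/151978 + 1715*I*√10/75989 ≈ 1.974e-5 + 0.07137*I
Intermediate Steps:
Z(p) = -3 + p^(3/2) (Z(p) = -3 + p*√p = -3 + p^(3/2))
Z(-490)/(-151978) = (-3 + (-490)^(3/2))/(-151978) = (-3 - 3430*I*√10)*(-1/151978) = 3/151978 + 1715*I*√10/75989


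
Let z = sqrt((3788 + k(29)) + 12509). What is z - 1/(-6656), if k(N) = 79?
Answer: 1/6656 + 2*sqrt(4094) ≈ 127.97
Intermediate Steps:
z = 2*sqrt(4094) (z = sqrt((3788 + 79) + 12509) = sqrt(3867 + 12509) = sqrt(16376) = 2*sqrt(4094) ≈ 127.97)
z - 1/(-6656) = 2*sqrt(4094) - 1/(-6656) = 2*sqrt(4094) - 1*(-1/6656) = 2*sqrt(4094) + 1/6656 = 1/6656 + 2*sqrt(4094)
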